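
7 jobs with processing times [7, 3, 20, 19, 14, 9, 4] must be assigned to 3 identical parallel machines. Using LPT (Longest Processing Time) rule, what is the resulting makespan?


Sort jobs in decreasing order (LPT): [20, 19, 14, 9, 7, 4, 3]
Assign each job to the least loaded machine:
  Machine 1: jobs [20, 4], load = 24
  Machine 2: jobs [19, 7], load = 26
  Machine 3: jobs [14, 9, 3], load = 26
Makespan = max load = 26

26


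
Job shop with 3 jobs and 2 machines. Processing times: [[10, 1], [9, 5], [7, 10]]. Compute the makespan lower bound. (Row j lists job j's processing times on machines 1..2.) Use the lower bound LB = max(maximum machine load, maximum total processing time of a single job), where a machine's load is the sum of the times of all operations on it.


Machine loads:
  Machine 1: 10 + 9 + 7 = 26
  Machine 2: 1 + 5 + 10 = 16
Max machine load = 26
Job totals:
  Job 1: 11
  Job 2: 14
  Job 3: 17
Max job total = 17
Lower bound = max(26, 17) = 26

26


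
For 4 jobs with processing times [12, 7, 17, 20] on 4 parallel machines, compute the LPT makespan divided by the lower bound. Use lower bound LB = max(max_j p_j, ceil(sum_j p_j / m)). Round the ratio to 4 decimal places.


LPT order: [20, 17, 12, 7]
Machine loads after assignment: [20, 17, 12, 7]
LPT makespan = 20
Lower bound = max(max_job, ceil(total/4)) = max(20, 14) = 20
Ratio = 20 / 20 = 1.0

1.0


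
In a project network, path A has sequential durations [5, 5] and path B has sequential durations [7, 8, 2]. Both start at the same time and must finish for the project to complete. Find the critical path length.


Path A total = 5 + 5 = 10
Path B total = 7 + 8 + 2 = 17
Critical path = longest path = max(10, 17) = 17

17


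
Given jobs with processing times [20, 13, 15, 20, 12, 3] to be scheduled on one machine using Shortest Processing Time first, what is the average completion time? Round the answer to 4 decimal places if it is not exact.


Sort jobs by processing time (SPT order): [3, 12, 13, 15, 20, 20]
Compute completion times sequentially:
  Job 1: processing = 3, completes at 3
  Job 2: processing = 12, completes at 15
  Job 3: processing = 13, completes at 28
  Job 4: processing = 15, completes at 43
  Job 5: processing = 20, completes at 63
  Job 6: processing = 20, completes at 83
Sum of completion times = 235
Average completion time = 235/6 = 39.1667

39.1667


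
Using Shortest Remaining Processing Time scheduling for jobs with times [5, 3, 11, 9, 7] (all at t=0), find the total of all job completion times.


Since all jobs arrive at t=0, SRPT equals SPT ordering.
SPT order: [3, 5, 7, 9, 11]
Completion times:
  Job 1: p=3, C=3
  Job 2: p=5, C=8
  Job 3: p=7, C=15
  Job 4: p=9, C=24
  Job 5: p=11, C=35
Total completion time = 3 + 8 + 15 + 24 + 35 = 85

85


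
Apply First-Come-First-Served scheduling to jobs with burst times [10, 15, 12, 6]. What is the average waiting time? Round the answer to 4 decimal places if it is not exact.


FCFS order (as given): [10, 15, 12, 6]
Waiting times:
  Job 1: wait = 0
  Job 2: wait = 10
  Job 3: wait = 25
  Job 4: wait = 37
Sum of waiting times = 72
Average waiting time = 72/4 = 18.0

18.0


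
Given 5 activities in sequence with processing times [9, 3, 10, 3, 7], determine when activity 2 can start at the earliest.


Activity 2 starts after activities 1 through 1 complete.
Predecessor durations: [9]
ES = 9 = 9

9


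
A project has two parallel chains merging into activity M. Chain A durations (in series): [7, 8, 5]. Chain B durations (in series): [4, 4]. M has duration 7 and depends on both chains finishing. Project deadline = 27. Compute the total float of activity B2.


Forward pass: ES(B2) = sum of predecessors on chain B = 4
EF = ES + duration = 4 + 4 = 8
Backward pass: LF(M) = deadline = 27; LS(M) = 27 - 7 = 20
LF(B2) = LS(M) - sum(successors on chain B) = 20 - 0 = 20
LS = LF - duration = 20 - 4 = 16
Total float = LS - ES = 16 - 4 = 12

12


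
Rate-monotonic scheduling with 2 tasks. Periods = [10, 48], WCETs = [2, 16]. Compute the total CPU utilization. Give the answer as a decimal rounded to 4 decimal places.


Compute individual utilizations (exact fractions):
  Task 1: C/T = 2/10 = 1/5 (approx. 0.2)
  Task 2: C/T = 16/48 = 1/3 (approx. 0.3333)
Total utilization U = 1/5 + 1/3 = 8/15
Rounded to 4 decimal places: U = 0.5333
RM (Liu & Layland) bound for 2 tasks = 0.828427; compare with U = 8/15 (approx. 0.533333)
U <= bound, so schedulable by RM sufficient condition.

0.5333


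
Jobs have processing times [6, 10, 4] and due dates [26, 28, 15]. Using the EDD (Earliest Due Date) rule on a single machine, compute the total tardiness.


Sort by due date (EDD order): [(4, 15), (6, 26), (10, 28)]
Compute completion times and tardiness:
  Job 1: p=4, d=15, C=4, tardiness=max(0,4-15)=0
  Job 2: p=6, d=26, C=10, tardiness=max(0,10-26)=0
  Job 3: p=10, d=28, C=20, tardiness=max(0,20-28)=0
Total tardiness = 0

0


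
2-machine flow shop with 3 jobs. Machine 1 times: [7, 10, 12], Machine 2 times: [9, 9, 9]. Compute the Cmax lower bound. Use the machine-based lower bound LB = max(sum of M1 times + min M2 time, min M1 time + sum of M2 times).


LB1 = sum(M1 times) + min(M2 times) = 29 + 9 = 38
LB2 = min(M1 times) + sum(M2 times) = 7 + 27 = 34
Lower bound = max(LB1, LB2) = max(38, 34) = 38

38


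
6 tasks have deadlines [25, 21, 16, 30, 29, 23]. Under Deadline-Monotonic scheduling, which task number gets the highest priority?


Sort tasks by relative deadline (ascending):
  Task 3: deadline = 16
  Task 2: deadline = 21
  Task 6: deadline = 23
  Task 1: deadline = 25
  Task 5: deadline = 29
  Task 4: deadline = 30
Priority order (highest first): [3, 2, 6, 1, 5, 4]
Highest priority task = 3

3


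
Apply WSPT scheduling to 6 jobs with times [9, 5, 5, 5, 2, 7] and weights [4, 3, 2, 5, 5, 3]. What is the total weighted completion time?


Compute p/w ratios and sort ascending (WSPT): [(2, 5), (5, 5), (5, 3), (9, 4), (7, 3), (5, 2)]
Compute weighted completion times:
  Job (p=2,w=5): C=2, w*C=5*2=10
  Job (p=5,w=5): C=7, w*C=5*7=35
  Job (p=5,w=3): C=12, w*C=3*12=36
  Job (p=9,w=4): C=21, w*C=4*21=84
  Job (p=7,w=3): C=28, w*C=3*28=84
  Job (p=5,w=2): C=33, w*C=2*33=66
Total weighted completion time = 315

315


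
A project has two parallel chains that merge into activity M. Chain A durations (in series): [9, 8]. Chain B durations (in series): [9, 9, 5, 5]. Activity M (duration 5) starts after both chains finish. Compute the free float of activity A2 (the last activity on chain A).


ES(A2) = sum of predecessors on chain A = 9
EF(A2) = ES + duration = 9 + 8 = 17
Successor of A2 is M. ES(M) = max(sum(A), sum(B)) = max(17, 28) = 28
Free float = ES(successor) - EF(current) = 28 - 17 = 11

11


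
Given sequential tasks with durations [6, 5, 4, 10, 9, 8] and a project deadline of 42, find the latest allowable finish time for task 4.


LF(activity 4) = deadline - sum of successor durations
Successors: activities 5 through 6 with durations [9, 8]
Sum of successor durations = 17
LF = 42 - 17 = 25

25


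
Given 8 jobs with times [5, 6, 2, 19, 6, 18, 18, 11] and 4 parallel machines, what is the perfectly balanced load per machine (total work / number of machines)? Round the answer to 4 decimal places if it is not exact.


Total processing time = 5 + 6 + 2 + 19 + 6 + 18 + 18 + 11 = 85
Number of machines = 4
Ideal balanced load = 85 / 4 = 21.25

21.25


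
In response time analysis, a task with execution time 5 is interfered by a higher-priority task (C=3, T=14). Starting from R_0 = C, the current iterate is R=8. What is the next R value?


R_next = C + ceil(R_prev / T_hp) * C_hp
ceil(8 / 14) = ceil(0.5714) = 1
Interference = 1 * 3 = 3
R_next = 5 + 3 = 8
R_next = R_prev, so the iteration has converged (response time = 8).

8


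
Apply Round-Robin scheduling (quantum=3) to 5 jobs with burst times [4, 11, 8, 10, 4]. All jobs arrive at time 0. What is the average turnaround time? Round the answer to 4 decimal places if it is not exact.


Time quantum = 3
Execution trace:
  J1 runs 3 units, time = 3
  J2 runs 3 units, time = 6
  J3 runs 3 units, time = 9
  J4 runs 3 units, time = 12
  J5 runs 3 units, time = 15
  J1 runs 1 units, time = 16
  J2 runs 3 units, time = 19
  J3 runs 3 units, time = 22
  J4 runs 3 units, time = 25
  J5 runs 1 units, time = 26
  J2 runs 3 units, time = 29
  J3 runs 2 units, time = 31
  J4 runs 3 units, time = 34
  J2 runs 2 units, time = 36
  J4 runs 1 units, time = 37
Finish times: [16, 36, 31, 37, 26]
Average turnaround = 146/5 = 29.2

29.2


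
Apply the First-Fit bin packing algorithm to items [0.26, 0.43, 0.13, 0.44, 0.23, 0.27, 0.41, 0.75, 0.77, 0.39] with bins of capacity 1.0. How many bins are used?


Place items sequentially using First-Fit:
  Item 0.26 -> new Bin 1
  Item 0.43 -> Bin 1 (now 0.69)
  Item 0.13 -> Bin 1 (now 0.82)
  Item 0.44 -> new Bin 2
  Item 0.23 -> Bin 2 (now 0.67)
  Item 0.27 -> Bin 2 (now 0.94)
  Item 0.41 -> new Bin 3
  Item 0.75 -> new Bin 4
  Item 0.77 -> new Bin 5
  Item 0.39 -> Bin 3 (now 0.8)
Total bins used = 5

5


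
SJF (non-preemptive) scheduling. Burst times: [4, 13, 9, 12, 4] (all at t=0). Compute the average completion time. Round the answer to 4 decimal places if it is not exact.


SJF order (ascending): [4, 4, 9, 12, 13]
Completion times:
  Job 1: burst=4, C=4
  Job 2: burst=4, C=8
  Job 3: burst=9, C=17
  Job 4: burst=12, C=29
  Job 5: burst=13, C=42
Average completion = 100/5 = 20.0

20.0


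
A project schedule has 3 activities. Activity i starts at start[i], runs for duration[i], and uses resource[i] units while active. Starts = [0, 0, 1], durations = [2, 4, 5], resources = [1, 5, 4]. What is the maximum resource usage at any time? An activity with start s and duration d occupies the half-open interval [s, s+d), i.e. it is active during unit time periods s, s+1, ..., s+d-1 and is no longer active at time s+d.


Each activity i is active on [start_i, start_i + duration_i).
Compute total resource usage per time slot:
  t=0: active resources = [1, 5], total = 6
  t=1: active resources = [1, 5, 4], total = 10
  t=2: active resources = [5, 4], total = 9
  t=3: active resources = [5, 4], total = 9
  t=4: active resources = [4], total = 4
  t=5: active resources = [4], total = 4
Peak resource demand = 10

10


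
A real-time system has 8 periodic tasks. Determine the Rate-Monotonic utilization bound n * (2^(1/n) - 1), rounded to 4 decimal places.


Compute 2^(1/8) = 1.0905077327
Subtract 1: 1.0905077327 - 1 = 0.0905077327
Multiply by n: 8 * 0.0905077327 = 0.7240618616
Round to 4 dp: 0.7241

0.7241


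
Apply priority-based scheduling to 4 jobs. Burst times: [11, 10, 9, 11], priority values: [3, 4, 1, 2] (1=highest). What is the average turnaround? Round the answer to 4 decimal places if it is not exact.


Sort by priority (ascending = highest first):
Order: [(1, 9), (2, 11), (3, 11), (4, 10)]
Completion times:
  Priority 1, burst=9, C=9
  Priority 2, burst=11, C=20
  Priority 3, burst=11, C=31
  Priority 4, burst=10, C=41
Average turnaround = 101/4 = 25.25

25.25


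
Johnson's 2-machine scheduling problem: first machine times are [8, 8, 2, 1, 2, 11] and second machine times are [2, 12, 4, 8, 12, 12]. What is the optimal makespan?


Apply Johnson's rule:
  Group 1 (a <= b): [(4, 1, 8), (3, 2, 4), (5, 2, 12), (2, 8, 12), (6, 11, 12)]
  Group 2 (a > b): [(1, 8, 2)]
Optimal job order: [4, 3, 5, 2, 6, 1]
Schedule:
  Job 4: M1 done at 1, M2 done at 9
  Job 3: M1 done at 3, M2 done at 13
  Job 5: M1 done at 5, M2 done at 25
  Job 2: M1 done at 13, M2 done at 37
  Job 6: M1 done at 24, M2 done at 49
  Job 1: M1 done at 32, M2 done at 51
Makespan = 51

51


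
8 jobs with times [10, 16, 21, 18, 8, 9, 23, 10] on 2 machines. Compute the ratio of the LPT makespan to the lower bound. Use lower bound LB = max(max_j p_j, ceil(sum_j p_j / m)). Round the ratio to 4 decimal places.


LPT order: [23, 21, 18, 16, 10, 10, 9, 8]
Machine loads after assignment: [58, 57]
LPT makespan = 58
Lower bound = max(max_job, ceil(total/2)) = max(23, 58) = 58
Ratio = 58 / 58 = 1.0

1.0


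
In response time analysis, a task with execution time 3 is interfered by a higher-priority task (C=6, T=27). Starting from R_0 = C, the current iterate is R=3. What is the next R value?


R_next = C + ceil(R_prev / T_hp) * C_hp
ceil(3 / 27) = ceil(0.1111) = 1
Interference = 1 * 6 = 6
R_next = 3 + 6 = 9

9


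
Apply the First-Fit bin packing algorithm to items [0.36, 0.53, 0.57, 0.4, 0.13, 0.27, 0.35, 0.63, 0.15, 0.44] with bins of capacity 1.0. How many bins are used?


Place items sequentially using First-Fit:
  Item 0.36 -> new Bin 1
  Item 0.53 -> Bin 1 (now 0.89)
  Item 0.57 -> new Bin 2
  Item 0.4 -> Bin 2 (now 0.97)
  Item 0.13 -> new Bin 3
  Item 0.27 -> Bin 3 (now 0.4)
  Item 0.35 -> Bin 3 (now 0.75)
  Item 0.63 -> new Bin 4
  Item 0.15 -> Bin 3 (now 0.9)
  Item 0.44 -> new Bin 5
Total bins used = 5

5


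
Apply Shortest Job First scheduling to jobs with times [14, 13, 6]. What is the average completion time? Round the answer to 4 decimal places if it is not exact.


SJF order (ascending): [6, 13, 14]
Completion times:
  Job 1: burst=6, C=6
  Job 2: burst=13, C=19
  Job 3: burst=14, C=33
Average completion = 58/3 = 19.3333

19.3333


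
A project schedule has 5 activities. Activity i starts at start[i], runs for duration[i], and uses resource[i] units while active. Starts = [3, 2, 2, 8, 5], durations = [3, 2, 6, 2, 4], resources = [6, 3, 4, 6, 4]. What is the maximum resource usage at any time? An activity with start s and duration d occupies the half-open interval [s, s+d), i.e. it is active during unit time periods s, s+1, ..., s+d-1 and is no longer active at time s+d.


Each activity i is active on [start_i, start_i + duration_i).
Compute total resource usage per time slot:
  t=0: active resources = [], total = 0
  t=1: active resources = [], total = 0
  t=2: active resources = [3, 4], total = 7
  t=3: active resources = [6, 3, 4], total = 13
  t=4: active resources = [6, 4], total = 10
  t=5: active resources = [6, 4, 4], total = 14
  t=6: active resources = [4, 4], total = 8
  t=7: active resources = [4, 4], total = 8
  t=8: active resources = [6, 4], total = 10
  t=9: active resources = [6], total = 6
Peak resource demand = 14

14


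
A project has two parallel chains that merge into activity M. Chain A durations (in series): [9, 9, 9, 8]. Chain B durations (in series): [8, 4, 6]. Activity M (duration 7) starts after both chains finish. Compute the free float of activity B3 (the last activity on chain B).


ES(B3) = sum of predecessors on chain B = 12
EF(B3) = ES + duration = 12 + 6 = 18
Successor of B3 is M. ES(M) = max(sum(A), sum(B)) = max(35, 18) = 35
Free float = ES(successor) - EF(current) = 35 - 18 = 17

17


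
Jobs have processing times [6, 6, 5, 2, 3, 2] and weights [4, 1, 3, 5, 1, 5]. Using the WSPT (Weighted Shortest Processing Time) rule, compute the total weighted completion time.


Compute p/w ratios and sort ascending (WSPT): [(2, 5), (2, 5), (6, 4), (5, 3), (3, 1), (6, 1)]
Compute weighted completion times:
  Job (p=2,w=5): C=2, w*C=5*2=10
  Job (p=2,w=5): C=4, w*C=5*4=20
  Job (p=6,w=4): C=10, w*C=4*10=40
  Job (p=5,w=3): C=15, w*C=3*15=45
  Job (p=3,w=1): C=18, w*C=1*18=18
  Job (p=6,w=1): C=24, w*C=1*24=24
Total weighted completion time = 157

157


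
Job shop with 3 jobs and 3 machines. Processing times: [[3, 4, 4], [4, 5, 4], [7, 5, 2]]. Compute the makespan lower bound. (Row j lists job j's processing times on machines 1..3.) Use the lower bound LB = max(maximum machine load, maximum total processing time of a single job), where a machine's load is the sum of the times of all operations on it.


Machine loads:
  Machine 1: 3 + 4 + 7 = 14
  Machine 2: 4 + 5 + 5 = 14
  Machine 3: 4 + 4 + 2 = 10
Max machine load = 14
Job totals:
  Job 1: 11
  Job 2: 13
  Job 3: 14
Max job total = 14
Lower bound = max(14, 14) = 14

14


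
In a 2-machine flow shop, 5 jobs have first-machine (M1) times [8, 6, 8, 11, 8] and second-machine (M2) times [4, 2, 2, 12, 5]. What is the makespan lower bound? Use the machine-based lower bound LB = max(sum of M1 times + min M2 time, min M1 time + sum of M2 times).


LB1 = sum(M1 times) + min(M2 times) = 41 + 2 = 43
LB2 = min(M1 times) + sum(M2 times) = 6 + 25 = 31
Lower bound = max(LB1, LB2) = max(43, 31) = 43

43


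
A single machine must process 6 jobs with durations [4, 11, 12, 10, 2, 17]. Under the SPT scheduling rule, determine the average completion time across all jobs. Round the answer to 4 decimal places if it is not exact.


Sort jobs by processing time (SPT order): [2, 4, 10, 11, 12, 17]
Compute completion times sequentially:
  Job 1: processing = 2, completes at 2
  Job 2: processing = 4, completes at 6
  Job 3: processing = 10, completes at 16
  Job 4: processing = 11, completes at 27
  Job 5: processing = 12, completes at 39
  Job 6: processing = 17, completes at 56
Sum of completion times = 146
Average completion time = 146/6 = 24.3333

24.3333


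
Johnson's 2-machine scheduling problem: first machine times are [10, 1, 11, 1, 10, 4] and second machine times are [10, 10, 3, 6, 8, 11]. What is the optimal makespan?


Apply Johnson's rule:
  Group 1 (a <= b): [(2, 1, 10), (4, 1, 6), (6, 4, 11), (1, 10, 10)]
  Group 2 (a > b): [(5, 10, 8), (3, 11, 3)]
Optimal job order: [2, 4, 6, 1, 5, 3]
Schedule:
  Job 2: M1 done at 1, M2 done at 11
  Job 4: M1 done at 2, M2 done at 17
  Job 6: M1 done at 6, M2 done at 28
  Job 1: M1 done at 16, M2 done at 38
  Job 5: M1 done at 26, M2 done at 46
  Job 3: M1 done at 37, M2 done at 49
Makespan = 49

49


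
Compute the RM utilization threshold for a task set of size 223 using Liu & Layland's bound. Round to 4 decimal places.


Compute 2^(1/223) = 1.0031131190
Subtract 1: 1.0031131190 - 1 = 0.0031131190
Multiply by n: 223 * 0.0031131190 = 0.6942255370
Round to 4 dp: 0.6942

0.6942


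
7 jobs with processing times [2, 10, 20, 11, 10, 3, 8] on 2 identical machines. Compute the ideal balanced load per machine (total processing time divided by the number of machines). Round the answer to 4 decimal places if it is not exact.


Total processing time = 2 + 10 + 20 + 11 + 10 + 3 + 8 = 64
Number of machines = 2
Ideal balanced load = 64 / 2 = 32.0

32.0


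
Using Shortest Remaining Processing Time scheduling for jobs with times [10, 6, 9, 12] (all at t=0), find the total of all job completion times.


Since all jobs arrive at t=0, SRPT equals SPT ordering.
SPT order: [6, 9, 10, 12]
Completion times:
  Job 1: p=6, C=6
  Job 2: p=9, C=15
  Job 3: p=10, C=25
  Job 4: p=12, C=37
Total completion time = 6 + 15 + 25 + 37 = 83

83


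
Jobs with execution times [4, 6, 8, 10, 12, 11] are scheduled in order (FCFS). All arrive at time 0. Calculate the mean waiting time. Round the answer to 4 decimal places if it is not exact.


FCFS order (as given): [4, 6, 8, 10, 12, 11]
Waiting times:
  Job 1: wait = 0
  Job 2: wait = 4
  Job 3: wait = 10
  Job 4: wait = 18
  Job 5: wait = 28
  Job 6: wait = 40
Sum of waiting times = 100
Average waiting time = 100/6 = 16.6667

16.6667


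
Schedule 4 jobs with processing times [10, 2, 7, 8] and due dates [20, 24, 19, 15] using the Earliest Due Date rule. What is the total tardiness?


Sort by due date (EDD order): [(8, 15), (7, 19), (10, 20), (2, 24)]
Compute completion times and tardiness:
  Job 1: p=8, d=15, C=8, tardiness=max(0,8-15)=0
  Job 2: p=7, d=19, C=15, tardiness=max(0,15-19)=0
  Job 3: p=10, d=20, C=25, tardiness=max(0,25-20)=5
  Job 4: p=2, d=24, C=27, tardiness=max(0,27-24)=3
Total tardiness = 8

8


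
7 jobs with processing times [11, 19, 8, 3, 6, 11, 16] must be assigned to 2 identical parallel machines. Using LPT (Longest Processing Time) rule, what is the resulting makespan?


Sort jobs in decreasing order (LPT): [19, 16, 11, 11, 8, 6, 3]
Assign each job to the least loaded machine:
  Machine 1: jobs [19, 11, 6], load = 36
  Machine 2: jobs [16, 11, 8, 3], load = 38
Makespan = max load = 38

38


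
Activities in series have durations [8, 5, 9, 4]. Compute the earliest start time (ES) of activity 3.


Activity 3 starts after activities 1 through 2 complete.
Predecessor durations: [8, 5]
ES = 8 + 5 = 13

13


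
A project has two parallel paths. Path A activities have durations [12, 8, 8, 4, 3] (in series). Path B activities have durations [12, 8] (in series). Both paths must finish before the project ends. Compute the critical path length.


Path A total = 12 + 8 + 8 + 4 + 3 = 35
Path B total = 12 + 8 = 20
Critical path = longest path = max(35, 20) = 35

35


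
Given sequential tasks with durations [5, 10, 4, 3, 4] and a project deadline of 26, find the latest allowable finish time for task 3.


LF(activity 3) = deadline - sum of successor durations
Successors: activities 4 through 5 with durations [3, 4]
Sum of successor durations = 7
LF = 26 - 7 = 19

19


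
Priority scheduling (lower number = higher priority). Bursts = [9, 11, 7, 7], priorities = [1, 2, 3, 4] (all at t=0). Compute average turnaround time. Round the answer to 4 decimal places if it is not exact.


Sort by priority (ascending = highest first):
Order: [(1, 9), (2, 11), (3, 7), (4, 7)]
Completion times:
  Priority 1, burst=9, C=9
  Priority 2, burst=11, C=20
  Priority 3, burst=7, C=27
  Priority 4, burst=7, C=34
Average turnaround = 90/4 = 22.5

22.5


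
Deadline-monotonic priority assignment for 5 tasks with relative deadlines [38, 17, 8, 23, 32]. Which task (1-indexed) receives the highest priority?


Sort tasks by relative deadline (ascending):
  Task 3: deadline = 8
  Task 2: deadline = 17
  Task 4: deadline = 23
  Task 5: deadline = 32
  Task 1: deadline = 38
Priority order (highest first): [3, 2, 4, 5, 1]
Highest priority task = 3

3


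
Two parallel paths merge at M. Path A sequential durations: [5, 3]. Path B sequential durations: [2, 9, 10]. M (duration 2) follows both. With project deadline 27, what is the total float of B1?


Forward pass: ES(B1) = sum of predecessors on chain B = 0
EF = ES + duration = 0 + 2 = 2
Backward pass: LF(M) = deadline = 27; LS(M) = 27 - 2 = 25
LF(B1) = LS(M) - sum(successors on chain B) = 25 - 19 = 6
LS = LF - duration = 6 - 2 = 4
Total float = LS - ES = 4 - 0 = 4

4


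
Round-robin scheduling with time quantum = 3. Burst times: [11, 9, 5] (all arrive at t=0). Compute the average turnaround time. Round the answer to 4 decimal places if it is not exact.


Time quantum = 3
Execution trace:
  J1 runs 3 units, time = 3
  J2 runs 3 units, time = 6
  J3 runs 3 units, time = 9
  J1 runs 3 units, time = 12
  J2 runs 3 units, time = 15
  J3 runs 2 units, time = 17
  J1 runs 3 units, time = 20
  J2 runs 3 units, time = 23
  J1 runs 2 units, time = 25
Finish times: [25, 23, 17]
Average turnaround = 65/3 = 21.6667

21.6667


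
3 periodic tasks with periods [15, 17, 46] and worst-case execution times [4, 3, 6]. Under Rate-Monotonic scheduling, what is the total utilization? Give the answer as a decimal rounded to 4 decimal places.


Compute individual utilizations (exact fractions):
  Task 1: C/T = 4/15 (approx. 0.2667)
  Task 2: C/T = 3/17 (approx. 0.1765)
  Task 3: C/T = 6/46 = 3/23 (approx. 0.1304)
Total utilization U = 4/15 + 3/17 + 3/23 = 3364/5865
Rounded to 4 decimal places: U = 0.5736
RM (Liu & Layland) bound for 3 tasks = 0.779763; compare with U = 3364/5865 (approx. 0.573572)
U <= bound, so schedulable by RM sufficient condition.

0.5736


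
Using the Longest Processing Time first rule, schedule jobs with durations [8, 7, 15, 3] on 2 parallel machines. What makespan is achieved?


Sort jobs in decreasing order (LPT): [15, 8, 7, 3]
Assign each job to the least loaded machine:
  Machine 1: jobs [15, 3], load = 18
  Machine 2: jobs [8, 7], load = 15
Makespan = max load = 18

18


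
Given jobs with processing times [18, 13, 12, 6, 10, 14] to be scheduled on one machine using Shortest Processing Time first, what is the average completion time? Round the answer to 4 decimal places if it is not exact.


Sort jobs by processing time (SPT order): [6, 10, 12, 13, 14, 18]
Compute completion times sequentially:
  Job 1: processing = 6, completes at 6
  Job 2: processing = 10, completes at 16
  Job 3: processing = 12, completes at 28
  Job 4: processing = 13, completes at 41
  Job 5: processing = 14, completes at 55
  Job 6: processing = 18, completes at 73
Sum of completion times = 219
Average completion time = 219/6 = 36.5

36.5


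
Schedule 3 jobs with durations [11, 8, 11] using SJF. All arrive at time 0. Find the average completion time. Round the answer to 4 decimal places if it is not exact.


SJF order (ascending): [8, 11, 11]
Completion times:
  Job 1: burst=8, C=8
  Job 2: burst=11, C=19
  Job 3: burst=11, C=30
Average completion = 57/3 = 19.0

19.0


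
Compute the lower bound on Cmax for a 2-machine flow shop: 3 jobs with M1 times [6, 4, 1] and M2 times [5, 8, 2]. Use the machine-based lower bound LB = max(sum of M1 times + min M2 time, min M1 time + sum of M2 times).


LB1 = sum(M1 times) + min(M2 times) = 11 + 2 = 13
LB2 = min(M1 times) + sum(M2 times) = 1 + 15 = 16
Lower bound = max(LB1, LB2) = max(13, 16) = 16

16


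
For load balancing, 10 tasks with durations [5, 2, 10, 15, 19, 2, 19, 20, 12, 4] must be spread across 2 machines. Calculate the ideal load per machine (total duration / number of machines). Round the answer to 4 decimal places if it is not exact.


Total processing time = 5 + 2 + 10 + 15 + 19 + 2 + 19 + 20 + 12 + 4 = 108
Number of machines = 2
Ideal balanced load = 108 / 2 = 54.0

54.0


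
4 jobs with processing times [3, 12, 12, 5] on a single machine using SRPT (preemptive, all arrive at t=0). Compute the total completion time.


Since all jobs arrive at t=0, SRPT equals SPT ordering.
SPT order: [3, 5, 12, 12]
Completion times:
  Job 1: p=3, C=3
  Job 2: p=5, C=8
  Job 3: p=12, C=20
  Job 4: p=12, C=32
Total completion time = 3 + 8 + 20 + 32 = 63

63


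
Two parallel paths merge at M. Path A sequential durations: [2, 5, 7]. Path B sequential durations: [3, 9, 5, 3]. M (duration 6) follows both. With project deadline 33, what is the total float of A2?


Forward pass: ES(A2) = sum of predecessors on chain A = 2
EF = ES + duration = 2 + 5 = 7
Backward pass: LF(M) = deadline = 33; LS(M) = 33 - 6 = 27
LF(A2) = LS(M) - sum(successors on chain A) = 27 - 7 = 20
LS = LF - duration = 20 - 5 = 15
Total float = LS - ES = 15 - 2 = 13

13


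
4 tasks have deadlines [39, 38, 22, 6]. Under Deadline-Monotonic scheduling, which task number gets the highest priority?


Sort tasks by relative deadline (ascending):
  Task 4: deadline = 6
  Task 3: deadline = 22
  Task 2: deadline = 38
  Task 1: deadline = 39
Priority order (highest first): [4, 3, 2, 1]
Highest priority task = 4

4


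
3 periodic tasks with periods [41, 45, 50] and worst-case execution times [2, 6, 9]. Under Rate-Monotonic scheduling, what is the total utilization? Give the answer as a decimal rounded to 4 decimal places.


Compute individual utilizations (exact fractions):
  Task 1: C/T = 2/41 (approx. 0.0488)
  Task 2: C/T = 6/45 = 2/15 (approx. 0.1333)
  Task 3: C/T = 9/50 (approx. 0.18)
Total utilization U = 2/41 + 2/15 + 9/50 = 2227/6150
Rounded to 4 decimal places: U = 0.3621
RM (Liu & Layland) bound for 3 tasks = 0.779763; compare with U = 2227/6150 (approx. 0.362114)
U <= bound, so schedulable by RM sufficient condition.

0.3621


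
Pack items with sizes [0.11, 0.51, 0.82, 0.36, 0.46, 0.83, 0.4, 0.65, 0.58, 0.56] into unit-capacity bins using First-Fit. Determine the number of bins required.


Place items sequentially using First-Fit:
  Item 0.11 -> new Bin 1
  Item 0.51 -> Bin 1 (now 0.62)
  Item 0.82 -> new Bin 2
  Item 0.36 -> Bin 1 (now 0.98)
  Item 0.46 -> new Bin 3
  Item 0.83 -> new Bin 4
  Item 0.4 -> Bin 3 (now 0.86)
  Item 0.65 -> new Bin 5
  Item 0.58 -> new Bin 6
  Item 0.56 -> new Bin 7
Total bins used = 7

7


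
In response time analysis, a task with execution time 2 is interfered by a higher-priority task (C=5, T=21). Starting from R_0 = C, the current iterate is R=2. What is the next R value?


R_next = C + ceil(R_prev / T_hp) * C_hp
ceil(2 / 21) = ceil(0.0952) = 1
Interference = 1 * 5 = 5
R_next = 2 + 5 = 7

7


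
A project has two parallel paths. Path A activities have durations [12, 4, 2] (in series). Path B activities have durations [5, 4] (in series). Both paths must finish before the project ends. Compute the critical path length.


Path A total = 12 + 4 + 2 = 18
Path B total = 5 + 4 = 9
Critical path = longest path = max(18, 9) = 18

18


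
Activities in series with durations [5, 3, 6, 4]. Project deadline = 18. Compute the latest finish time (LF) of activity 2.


LF(activity 2) = deadline - sum of successor durations
Successors: activities 3 through 4 with durations [6, 4]
Sum of successor durations = 10
LF = 18 - 10 = 8

8


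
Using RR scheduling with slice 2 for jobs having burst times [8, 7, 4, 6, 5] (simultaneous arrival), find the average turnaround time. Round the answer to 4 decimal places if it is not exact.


Time quantum = 2
Execution trace:
  J1 runs 2 units, time = 2
  J2 runs 2 units, time = 4
  J3 runs 2 units, time = 6
  J4 runs 2 units, time = 8
  J5 runs 2 units, time = 10
  J1 runs 2 units, time = 12
  J2 runs 2 units, time = 14
  J3 runs 2 units, time = 16
  J4 runs 2 units, time = 18
  J5 runs 2 units, time = 20
  J1 runs 2 units, time = 22
  J2 runs 2 units, time = 24
  J4 runs 2 units, time = 26
  J5 runs 1 units, time = 27
  J1 runs 2 units, time = 29
  J2 runs 1 units, time = 30
Finish times: [29, 30, 16, 26, 27]
Average turnaround = 128/5 = 25.6

25.6


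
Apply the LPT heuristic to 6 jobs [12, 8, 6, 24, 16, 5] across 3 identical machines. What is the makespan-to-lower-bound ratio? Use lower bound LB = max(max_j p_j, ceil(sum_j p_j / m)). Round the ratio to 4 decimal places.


LPT order: [24, 16, 12, 8, 6, 5]
Machine loads after assignment: [24, 22, 25]
LPT makespan = 25
Lower bound = max(max_job, ceil(total/3)) = max(24, 24) = 24
Ratio = 25 / 24 = 1.0417

1.0417


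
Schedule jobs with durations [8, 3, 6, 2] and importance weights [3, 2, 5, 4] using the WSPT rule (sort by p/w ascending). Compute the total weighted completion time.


Compute p/w ratios and sort ascending (WSPT): [(2, 4), (6, 5), (3, 2), (8, 3)]
Compute weighted completion times:
  Job (p=2,w=4): C=2, w*C=4*2=8
  Job (p=6,w=5): C=8, w*C=5*8=40
  Job (p=3,w=2): C=11, w*C=2*11=22
  Job (p=8,w=3): C=19, w*C=3*19=57
Total weighted completion time = 127

127


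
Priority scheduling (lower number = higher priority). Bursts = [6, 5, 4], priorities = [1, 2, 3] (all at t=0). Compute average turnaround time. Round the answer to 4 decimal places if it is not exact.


Sort by priority (ascending = highest first):
Order: [(1, 6), (2, 5), (3, 4)]
Completion times:
  Priority 1, burst=6, C=6
  Priority 2, burst=5, C=11
  Priority 3, burst=4, C=15
Average turnaround = 32/3 = 10.6667

10.6667


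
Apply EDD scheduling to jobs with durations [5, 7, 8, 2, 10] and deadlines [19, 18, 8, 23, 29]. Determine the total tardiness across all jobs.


Sort by due date (EDD order): [(8, 8), (7, 18), (5, 19), (2, 23), (10, 29)]
Compute completion times and tardiness:
  Job 1: p=8, d=8, C=8, tardiness=max(0,8-8)=0
  Job 2: p=7, d=18, C=15, tardiness=max(0,15-18)=0
  Job 3: p=5, d=19, C=20, tardiness=max(0,20-19)=1
  Job 4: p=2, d=23, C=22, tardiness=max(0,22-23)=0
  Job 5: p=10, d=29, C=32, tardiness=max(0,32-29)=3
Total tardiness = 4

4


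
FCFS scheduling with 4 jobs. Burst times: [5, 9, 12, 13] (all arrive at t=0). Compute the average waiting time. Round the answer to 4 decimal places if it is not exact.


FCFS order (as given): [5, 9, 12, 13]
Waiting times:
  Job 1: wait = 0
  Job 2: wait = 5
  Job 3: wait = 14
  Job 4: wait = 26
Sum of waiting times = 45
Average waiting time = 45/4 = 11.25

11.25


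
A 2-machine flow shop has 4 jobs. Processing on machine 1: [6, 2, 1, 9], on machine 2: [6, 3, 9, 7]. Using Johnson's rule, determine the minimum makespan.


Apply Johnson's rule:
  Group 1 (a <= b): [(3, 1, 9), (2, 2, 3), (1, 6, 6)]
  Group 2 (a > b): [(4, 9, 7)]
Optimal job order: [3, 2, 1, 4]
Schedule:
  Job 3: M1 done at 1, M2 done at 10
  Job 2: M1 done at 3, M2 done at 13
  Job 1: M1 done at 9, M2 done at 19
  Job 4: M1 done at 18, M2 done at 26
Makespan = 26

26


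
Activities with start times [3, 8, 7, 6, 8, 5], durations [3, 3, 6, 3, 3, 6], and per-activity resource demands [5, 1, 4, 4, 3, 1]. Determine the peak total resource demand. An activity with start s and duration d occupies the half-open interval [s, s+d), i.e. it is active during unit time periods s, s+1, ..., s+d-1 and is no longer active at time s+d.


Each activity i is active on [start_i, start_i + duration_i).
Compute total resource usage per time slot:
  t=0: active resources = [], total = 0
  t=1: active resources = [], total = 0
  t=2: active resources = [], total = 0
  t=3: active resources = [5], total = 5
  t=4: active resources = [5], total = 5
  t=5: active resources = [5, 1], total = 6
  t=6: active resources = [4, 1], total = 5
  t=7: active resources = [4, 4, 1], total = 9
  t=8: active resources = [1, 4, 4, 3, 1], total = 13
  t=9: active resources = [1, 4, 3, 1], total = 9
  t=10: active resources = [1, 4, 3, 1], total = 9
  t=11: active resources = [4], total = 4
  t=12: active resources = [4], total = 4
Peak resource demand = 13

13


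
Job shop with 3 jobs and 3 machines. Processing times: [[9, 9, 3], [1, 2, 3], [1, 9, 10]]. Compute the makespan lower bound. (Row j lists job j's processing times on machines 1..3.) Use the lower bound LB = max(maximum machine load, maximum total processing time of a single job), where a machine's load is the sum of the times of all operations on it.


Machine loads:
  Machine 1: 9 + 1 + 1 = 11
  Machine 2: 9 + 2 + 9 = 20
  Machine 3: 3 + 3 + 10 = 16
Max machine load = 20
Job totals:
  Job 1: 21
  Job 2: 6
  Job 3: 20
Max job total = 21
Lower bound = max(20, 21) = 21

21


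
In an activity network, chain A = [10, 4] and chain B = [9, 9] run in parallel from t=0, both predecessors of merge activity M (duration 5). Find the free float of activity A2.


ES(A2) = sum of predecessors on chain A = 10
EF(A2) = ES + duration = 10 + 4 = 14
Successor of A2 is M. ES(M) = max(sum(A), sum(B)) = max(14, 18) = 18
Free float = ES(successor) - EF(current) = 18 - 14 = 4

4


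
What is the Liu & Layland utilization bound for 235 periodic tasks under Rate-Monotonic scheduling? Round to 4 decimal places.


Compute 2^(1/235) = 1.0029539167
Subtract 1: 1.0029539167 - 1 = 0.0029539167
Multiply by n: 235 * 0.0029539167 = 0.6941704245
Round to 4 dp: 0.6942

0.6942


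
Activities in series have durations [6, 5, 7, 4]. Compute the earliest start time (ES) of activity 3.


Activity 3 starts after activities 1 through 2 complete.
Predecessor durations: [6, 5]
ES = 6 + 5 = 11

11


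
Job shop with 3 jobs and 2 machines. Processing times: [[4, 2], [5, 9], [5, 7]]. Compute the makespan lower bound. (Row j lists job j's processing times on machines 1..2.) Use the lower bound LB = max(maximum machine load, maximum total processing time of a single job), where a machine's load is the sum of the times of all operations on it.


Machine loads:
  Machine 1: 4 + 5 + 5 = 14
  Machine 2: 2 + 9 + 7 = 18
Max machine load = 18
Job totals:
  Job 1: 6
  Job 2: 14
  Job 3: 12
Max job total = 14
Lower bound = max(18, 14) = 18

18


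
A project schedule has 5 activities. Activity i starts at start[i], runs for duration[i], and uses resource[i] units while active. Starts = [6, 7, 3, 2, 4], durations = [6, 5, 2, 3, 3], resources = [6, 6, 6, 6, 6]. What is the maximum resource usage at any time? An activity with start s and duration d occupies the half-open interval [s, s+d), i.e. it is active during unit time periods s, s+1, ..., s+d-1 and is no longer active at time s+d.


Each activity i is active on [start_i, start_i + duration_i).
Compute total resource usage per time slot:
  t=0: active resources = [], total = 0
  t=1: active resources = [], total = 0
  t=2: active resources = [6], total = 6
  t=3: active resources = [6, 6], total = 12
  t=4: active resources = [6, 6, 6], total = 18
  t=5: active resources = [6], total = 6
  t=6: active resources = [6, 6], total = 12
  t=7: active resources = [6, 6], total = 12
  t=8: active resources = [6, 6], total = 12
  t=9: active resources = [6, 6], total = 12
  t=10: active resources = [6, 6], total = 12
  t=11: active resources = [6, 6], total = 12
Peak resource demand = 18

18


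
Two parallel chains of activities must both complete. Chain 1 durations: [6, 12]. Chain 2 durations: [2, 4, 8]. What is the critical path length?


Path A total = 6 + 12 = 18
Path B total = 2 + 4 + 8 = 14
Critical path = longest path = max(18, 14) = 18

18


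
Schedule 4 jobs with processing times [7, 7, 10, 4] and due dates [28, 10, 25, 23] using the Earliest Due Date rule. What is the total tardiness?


Sort by due date (EDD order): [(7, 10), (4, 23), (10, 25), (7, 28)]
Compute completion times and tardiness:
  Job 1: p=7, d=10, C=7, tardiness=max(0,7-10)=0
  Job 2: p=4, d=23, C=11, tardiness=max(0,11-23)=0
  Job 3: p=10, d=25, C=21, tardiness=max(0,21-25)=0
  Job 4: p=7, d=28, C=28, tardiness=max(0,28-28)=0
Total tardiness = 0

0


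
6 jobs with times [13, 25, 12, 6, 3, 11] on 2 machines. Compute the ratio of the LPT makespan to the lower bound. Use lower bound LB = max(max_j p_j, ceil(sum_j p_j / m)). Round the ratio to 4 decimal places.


LPT order: [25, 13, 12, 11, 6, 3]
Machine loads after assignment: [36, 34]
LPT makespan = 36
Lower bound = max(max_job, ceil(total/2)) = max(25, 35) = 35
Ratio = 36 / 35 = 1.0286

1.0286


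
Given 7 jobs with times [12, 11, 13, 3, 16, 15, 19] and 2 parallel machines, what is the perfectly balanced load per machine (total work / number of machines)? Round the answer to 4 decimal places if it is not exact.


Total processing time = 12 + 11 + 13 + 3 + 16 + 15 + 19 = 89
Number of machines = 2
Ideal balanced load = 89 / 2 = 44.5

44.5


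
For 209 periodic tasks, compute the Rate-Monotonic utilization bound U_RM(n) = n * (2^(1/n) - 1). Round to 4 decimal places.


Compute 2^(1/209) = 1.0033219993
Subtract 1: 1.0033219993 - 1 = 0.0033219993
Multiply by n: 209 * 0.0033219993 = 0.6942978537
Round to 4 dp: 0.6943

0.6943


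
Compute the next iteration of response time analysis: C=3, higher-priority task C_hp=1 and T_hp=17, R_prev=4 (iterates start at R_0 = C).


R_next = C + ceil(R_prev / T_hp) * C_hp
ceil(4 / 17) = ceil(0.2353) = 1
Interference = 1 * 1 = 1
R_next = 3 + 1 = 4
R_next = R_prev, so the iteration has converged (response time = 4).

4


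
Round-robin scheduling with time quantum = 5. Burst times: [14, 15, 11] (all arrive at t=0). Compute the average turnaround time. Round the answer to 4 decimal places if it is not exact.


Time quantum = 5
Execution trace:
  J1 runs 5 units, time = 5
  J2 runs 5 units, time = 10
  J3 runs 5 units, time = 15
  J1 runs 5 units, time = 20
  J2 runs 5 units, time = 25
  J3 runs 5 units, time = 30
  J1 runs 4 units, time = 34
  J2 runs 5 units, time = 39
  J3 runs 1 units, time = 40
Finish times: [34, 39, 40]
Average turnaround = 113/3 = 37.6667

37.6667


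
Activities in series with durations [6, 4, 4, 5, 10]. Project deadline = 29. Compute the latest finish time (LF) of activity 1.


LF(activity 1) = deadline - sum of successor durations
Successors: activities 2 through 5 with durations [4, 4, 5, 10]
Sum of successor durations = 23
LF = 29 - 23 = 6

6


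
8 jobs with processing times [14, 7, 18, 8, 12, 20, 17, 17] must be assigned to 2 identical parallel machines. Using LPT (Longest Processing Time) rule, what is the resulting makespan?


Sort jobs in decreasing order (LPT): [20, 18, 17, 17, 14, 12, 8, 7]
Assign each job to the least loaded machine:
  Machine 1: jobs [20, 17, 12, 8], load = 57
  Machine 2: jobs [18, 17, 14, 7], load = 56
Makespan = max load = 57

57
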